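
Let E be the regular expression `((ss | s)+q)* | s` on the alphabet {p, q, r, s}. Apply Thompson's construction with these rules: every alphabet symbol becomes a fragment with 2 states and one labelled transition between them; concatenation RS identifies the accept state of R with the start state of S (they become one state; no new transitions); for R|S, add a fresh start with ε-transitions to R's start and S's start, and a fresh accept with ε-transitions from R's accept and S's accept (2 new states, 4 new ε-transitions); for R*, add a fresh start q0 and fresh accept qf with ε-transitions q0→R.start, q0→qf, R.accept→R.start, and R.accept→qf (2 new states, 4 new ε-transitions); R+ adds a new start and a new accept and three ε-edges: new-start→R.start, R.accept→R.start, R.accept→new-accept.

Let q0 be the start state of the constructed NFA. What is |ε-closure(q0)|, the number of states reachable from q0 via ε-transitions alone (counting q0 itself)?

Work bottom-up. For each fragment F, track |ε-closure(F.start)| and whether F's accept lies in that closure (i.e. whether F accepts ε). A single-symbol fragment has closure size 1 and does not accept ε.
  ss → C equals the left operand's closure size = 1 (its accept is not ε-reachable, so the closure stops there)
  ss | s → new start ε-reaches every alternative's start; none of them accept ε, so the new accept is not reached: C = 1 + 1 + 1 = 3
  (ss | s)+ → new start ε-reaches only the body's start; the new accept needs a symbol first: C = 1 + 3 = 4
  (ss | s)+q → same as the first factor's closure: C = 4
  ((ss | s)+q)* → the star's fresh start ε-reaches both the body's start and the fresh accept: C = 2 + 4 = 6
  ((ss | s)+q)* | s → C = 1 (new start) + (6 + 1) + 1 (new accept, since some branch ε-reaches its own accept) = 9

9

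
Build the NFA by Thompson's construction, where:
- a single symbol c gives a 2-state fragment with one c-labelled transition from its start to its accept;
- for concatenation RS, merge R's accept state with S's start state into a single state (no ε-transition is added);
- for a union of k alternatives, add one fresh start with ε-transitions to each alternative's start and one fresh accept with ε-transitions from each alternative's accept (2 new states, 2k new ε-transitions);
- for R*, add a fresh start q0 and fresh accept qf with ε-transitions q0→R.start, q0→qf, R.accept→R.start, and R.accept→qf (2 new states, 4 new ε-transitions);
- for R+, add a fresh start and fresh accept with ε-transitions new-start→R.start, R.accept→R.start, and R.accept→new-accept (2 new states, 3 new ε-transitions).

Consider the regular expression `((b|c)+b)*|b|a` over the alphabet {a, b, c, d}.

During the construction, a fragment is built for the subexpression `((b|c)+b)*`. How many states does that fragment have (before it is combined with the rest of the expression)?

Fragment for `((b|c)+b)*`:
Each of the 3 symbol leaves contributes a 2-state fragment.
  b|c = 6 states
  (b|c)+ = 8 states
  (b|c)+b = 9 states
  ((b|c)+b)* = 11 states

11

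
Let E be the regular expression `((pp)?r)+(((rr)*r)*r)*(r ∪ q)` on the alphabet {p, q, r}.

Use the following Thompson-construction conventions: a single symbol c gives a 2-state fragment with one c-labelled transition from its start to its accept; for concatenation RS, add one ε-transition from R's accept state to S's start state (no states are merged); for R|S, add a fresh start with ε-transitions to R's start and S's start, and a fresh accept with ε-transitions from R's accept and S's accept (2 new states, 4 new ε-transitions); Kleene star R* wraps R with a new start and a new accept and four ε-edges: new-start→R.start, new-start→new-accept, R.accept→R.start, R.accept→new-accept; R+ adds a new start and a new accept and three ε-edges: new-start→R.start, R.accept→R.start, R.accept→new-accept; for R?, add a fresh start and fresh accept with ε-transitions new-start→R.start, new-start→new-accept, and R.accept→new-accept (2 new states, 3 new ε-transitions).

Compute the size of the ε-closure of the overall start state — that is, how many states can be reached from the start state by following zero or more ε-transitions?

Compute the ε-closure size of each fragment's start state recursively; a symbol fragment's start has no outgoing ε-edge, so its closure is just itself (size 1).
  pp : C equals the left operand's closure size = 1 (its accept is not ε-reachable, so the closure stops there)
  (pp)? : C = 1 (new start) + 1 (body) + 1 (new accept, via ε) = 3
  (pp)?r : C = 3 + 1 = 4 (closure spills across the concat boundary because the left factor accepts ε)
  ((pp)?r)+ : C = 1 + 4 = 5 (the body doesn't accept ε, so the new accept is not reached)
  rr : C equals the left operand's closure size = 1 (its accept is not ε-reachable, so the closure stops there)
  (rr)* : C = 1 (new start) + 1 (body) + 1 (new accept) = 3
  (rr)*r : the left operand accepts ε, so the closure extends into the next operand (via the concat ε-link); C = 3 + 1 = 4
  ((rr)*r)* : the star's fresh start ε-reaches both the body's start and the fresh accept: C = 2 + 4 = 6
  ((rr)*r)*r : C = 6 + 1 = 7 (closure spills across the concat boundary because the left factor accepts ε)
  (((rr)*r)*r)* : C = 1 (new start) + 7 (body) + 1 (new accept) = 9
  r ∪ q : C = 1 + 1 + 1 = 3 (the new accept is not ε-reachable since no branch accepts ε)
  ((pp)?r)+(((rr)*r)*r)*(r ∪ q) : same as the first factor's closure: C = 5

5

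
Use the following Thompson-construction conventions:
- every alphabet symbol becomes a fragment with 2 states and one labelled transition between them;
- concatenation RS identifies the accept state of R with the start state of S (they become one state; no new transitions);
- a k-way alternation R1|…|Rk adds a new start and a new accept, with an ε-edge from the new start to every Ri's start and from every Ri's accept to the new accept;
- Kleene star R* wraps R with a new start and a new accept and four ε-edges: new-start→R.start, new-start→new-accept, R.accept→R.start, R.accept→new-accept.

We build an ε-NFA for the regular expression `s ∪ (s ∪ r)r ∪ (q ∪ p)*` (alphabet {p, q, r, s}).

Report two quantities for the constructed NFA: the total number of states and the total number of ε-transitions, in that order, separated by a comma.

19, 18

Recursing over subexpressions:
Each of the 6 symbol leaves contributes 2 states and 0 ε-transitions.
  s ∪ r : 6 states, 4 ε-transitions
  (s ∪ r)r : 7 states, 4 ε-transitions
  q ∪ p : 6 states, 4 ε-transitions
  (q ∪ p)* : 8 states, 8 ε-transitions
  s ∪ (s ∪ r)r ∪ (q ∪ p)* : 19 states, 18 ε-transitions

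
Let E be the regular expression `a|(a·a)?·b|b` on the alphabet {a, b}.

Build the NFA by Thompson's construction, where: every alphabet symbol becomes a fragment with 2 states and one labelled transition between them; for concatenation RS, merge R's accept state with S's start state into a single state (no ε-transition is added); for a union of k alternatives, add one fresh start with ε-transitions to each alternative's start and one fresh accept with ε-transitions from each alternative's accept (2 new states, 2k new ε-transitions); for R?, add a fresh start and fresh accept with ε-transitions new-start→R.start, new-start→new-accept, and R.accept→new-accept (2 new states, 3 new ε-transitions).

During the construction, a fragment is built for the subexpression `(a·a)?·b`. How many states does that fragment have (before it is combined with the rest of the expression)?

Fragment for `(a·a)?·b`:
Each of the 3 symbol leaves contributes a 2-state fragment.
  a·a : 3 states
  (a·a)? : 5 states
  (a·a)?·b : 6 states

6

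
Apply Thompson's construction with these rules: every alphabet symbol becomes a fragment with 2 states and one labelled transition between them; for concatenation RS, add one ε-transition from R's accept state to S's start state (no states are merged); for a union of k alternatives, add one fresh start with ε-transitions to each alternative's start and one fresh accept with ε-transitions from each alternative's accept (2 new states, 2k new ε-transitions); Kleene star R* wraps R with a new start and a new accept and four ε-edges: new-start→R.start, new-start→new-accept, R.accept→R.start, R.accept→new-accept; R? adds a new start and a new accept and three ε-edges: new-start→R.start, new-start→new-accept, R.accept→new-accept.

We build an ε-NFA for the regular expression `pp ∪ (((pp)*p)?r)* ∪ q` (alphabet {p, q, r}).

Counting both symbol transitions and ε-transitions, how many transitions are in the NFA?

28

Per subexpression:
Each of the 7 symbol leaves contributes 1 transition (1 symbol, 0 ε).
  pp : 3 transitions (2 symbol, 1 ε)
  pp : 3 transitions (2 symbol, 1 ε)
  (pp)* : 7 transitions (2 symbol, 5 ε)
  (pp)*p : 9 transitions (3 symbol, 6 ε)
  ((pp)*p)? : 12 transitions (3 symbol, 9 ε)
  ((pp)*p)?r : 14 transitions (4 symbol, 10 ε)
  (((pp)*p)?r)* : 18 transitions (4 symbol, 14 ε)
  pp ∪ (((pp)*p)?r)* ∪ q : 28 transitions (7 symbol, 21 ε)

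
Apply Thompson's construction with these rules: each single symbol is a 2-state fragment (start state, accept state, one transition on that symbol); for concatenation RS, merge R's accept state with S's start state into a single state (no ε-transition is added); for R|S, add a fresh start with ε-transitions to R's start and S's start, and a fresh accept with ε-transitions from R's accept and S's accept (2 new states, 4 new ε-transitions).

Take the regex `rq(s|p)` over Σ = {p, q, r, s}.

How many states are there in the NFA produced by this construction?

8

Per subexpression:
Each of the 4 symbol leaves contributes a 2-state fragment.
  s|p → 6 states
  rq(s|p) → 8 states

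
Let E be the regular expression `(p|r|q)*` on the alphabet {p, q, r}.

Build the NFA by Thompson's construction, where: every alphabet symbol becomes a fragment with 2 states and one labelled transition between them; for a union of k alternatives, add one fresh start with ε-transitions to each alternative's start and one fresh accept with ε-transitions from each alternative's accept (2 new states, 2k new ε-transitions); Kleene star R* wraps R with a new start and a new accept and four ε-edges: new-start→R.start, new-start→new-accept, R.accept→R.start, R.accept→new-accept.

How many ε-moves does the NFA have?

10

Per subexpression:
Each of the 3 symbol leaves contributes 0 ε-transitions.
  p|r|q = 6 ε-transitions
  (p|r|q)* = 10 ε-transitions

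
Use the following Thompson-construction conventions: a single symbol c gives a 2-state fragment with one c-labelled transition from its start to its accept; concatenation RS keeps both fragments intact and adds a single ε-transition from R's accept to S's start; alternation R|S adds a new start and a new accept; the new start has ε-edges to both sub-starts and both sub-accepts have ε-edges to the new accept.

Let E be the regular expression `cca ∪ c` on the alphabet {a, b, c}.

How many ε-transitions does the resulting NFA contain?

6

By structural recursion:
Each of the 4 symbol leaves contributes 0 ε-transitions.
  cca → 2 ε-transitions
  cca ∪ c → 6 ε-transitions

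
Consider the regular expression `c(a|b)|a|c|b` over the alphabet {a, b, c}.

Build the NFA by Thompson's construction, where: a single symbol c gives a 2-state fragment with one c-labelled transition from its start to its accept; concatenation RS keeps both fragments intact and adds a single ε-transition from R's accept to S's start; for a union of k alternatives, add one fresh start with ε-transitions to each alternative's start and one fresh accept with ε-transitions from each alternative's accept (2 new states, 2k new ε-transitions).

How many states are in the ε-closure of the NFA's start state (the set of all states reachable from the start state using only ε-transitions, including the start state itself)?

5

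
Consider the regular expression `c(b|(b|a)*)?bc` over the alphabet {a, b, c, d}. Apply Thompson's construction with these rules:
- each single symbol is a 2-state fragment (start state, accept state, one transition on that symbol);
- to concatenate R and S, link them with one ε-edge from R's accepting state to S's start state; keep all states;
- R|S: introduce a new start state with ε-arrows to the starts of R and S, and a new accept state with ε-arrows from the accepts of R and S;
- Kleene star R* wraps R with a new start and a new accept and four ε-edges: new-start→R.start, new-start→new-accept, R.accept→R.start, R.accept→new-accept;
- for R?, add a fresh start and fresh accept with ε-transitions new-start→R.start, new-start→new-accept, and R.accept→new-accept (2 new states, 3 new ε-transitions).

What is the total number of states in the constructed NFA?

20

Per subexpression:
Each of the 6 symbol leaves contributes a 2-state fragment.
  b|a = 6 states
  (b|a)* = 8 states
  b|(b|a)* = 12 states
  (b|(b|a)*)? = 14 states
  c(b|(b|a)*)?bc = 20 states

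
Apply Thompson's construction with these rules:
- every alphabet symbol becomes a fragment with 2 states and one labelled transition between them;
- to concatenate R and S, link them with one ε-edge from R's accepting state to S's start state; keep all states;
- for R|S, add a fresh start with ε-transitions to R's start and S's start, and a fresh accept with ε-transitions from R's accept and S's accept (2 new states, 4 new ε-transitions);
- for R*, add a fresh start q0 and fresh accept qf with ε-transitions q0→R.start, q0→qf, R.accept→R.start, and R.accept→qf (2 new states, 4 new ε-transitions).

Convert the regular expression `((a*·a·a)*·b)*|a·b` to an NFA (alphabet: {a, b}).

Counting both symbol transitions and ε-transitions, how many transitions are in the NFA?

By structural recursion:
Each of the 6 symbol leaves contributes 1 transition (1 symbol, 0 ε).
  a* → 5 transitions (1 symbol, 4 ε)
  a*·a·a → 9 transitions (3 symbol, 6 ε)
  (a*·a·a)* → 13 transitions (3 symbol, 10 ε)
  (a*·a·a)*·b → 15 transitions (4 symbol, 11 ε)
  ((a*·a·a)*·b)* → 19 transitions (4 symbol, 15 ε)
  a·b → 3 transitions (2 symbol, 1 ε)
  ((a*·a·a)*·b)*|a·b → 26 transitions (6 symbol, 20 ε)

26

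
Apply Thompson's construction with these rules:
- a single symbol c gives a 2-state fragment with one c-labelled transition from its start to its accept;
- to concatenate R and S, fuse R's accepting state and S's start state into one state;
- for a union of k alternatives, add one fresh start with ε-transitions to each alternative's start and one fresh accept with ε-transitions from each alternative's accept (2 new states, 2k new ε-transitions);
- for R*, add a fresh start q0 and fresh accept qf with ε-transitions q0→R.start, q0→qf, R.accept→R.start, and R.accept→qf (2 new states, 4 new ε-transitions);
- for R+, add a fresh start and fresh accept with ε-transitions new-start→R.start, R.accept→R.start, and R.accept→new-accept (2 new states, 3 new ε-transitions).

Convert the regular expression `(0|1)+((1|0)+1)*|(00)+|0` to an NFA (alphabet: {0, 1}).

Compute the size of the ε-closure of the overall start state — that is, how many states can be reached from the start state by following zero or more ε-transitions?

Let C(F) = |ε-closure(F.start)| within fragment F, and note whether F accepts ε. Symbol fragments have C = 1 and do not accept ε. Then:
  0|1 → new start ε-reaches every alternative's start; none of them accept ε, so the new accept is not reached: |ε-closure| = 1 + 1 + 1 = 3
  (0|1)+ → new start ε-reaches only the body's start; the new accept needs a symbol first: |ε-closure| = 1 + 3 = 4
  1|0 → new start ε-reaches every alternative's start; none of them accept ε, so the new accept is not reached: |ε-closure| = 1 + 1 + 1 = 3
  (1|0)+ → new start ε-reaches only the body's start; the new accept needs a symbol first: |ε-closure| = 1 + 3 = 4
  (1|0)+1 → |ε-closure| equals the left operand's closure size = 4 (its accept is not ε-reachable, so the closure stops there)
  ((1|0)+1)* → |ε-closure| = 1 (new start) + 4 (body) + 1 (new accept) = 6
  (0|1)+((1|0)+1)* → same as the first factor's closure: |ε-closure| = 4
  00 → same as the first factor's closure: |ε-closure| = 1
  (00)+ → new start ε-reaches only the body's start; the new accept needs a symbol first: |ε-closure| = 1 + 1 = 2
  (0|1)+((1|0)+1)*|(00)+|0 → new start ε-reaches every alternative's start; none of them accept ε, so the new accept is not reached: |ε-closure| = 1 + 4 + 2 + 1 = 8

8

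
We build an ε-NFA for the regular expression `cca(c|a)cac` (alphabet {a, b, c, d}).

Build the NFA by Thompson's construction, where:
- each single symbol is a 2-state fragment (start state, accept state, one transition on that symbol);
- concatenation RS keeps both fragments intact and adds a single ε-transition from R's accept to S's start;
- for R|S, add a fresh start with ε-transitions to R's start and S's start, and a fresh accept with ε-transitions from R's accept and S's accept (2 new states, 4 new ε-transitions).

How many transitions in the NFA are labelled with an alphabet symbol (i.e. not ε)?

8

Building bottom-up:
Each of the 8 symbol leaves contributes exactly 1 symbol transition.
  c|a — 2 symbol transitions
  cca(c|a)cac — 8 symbol transitions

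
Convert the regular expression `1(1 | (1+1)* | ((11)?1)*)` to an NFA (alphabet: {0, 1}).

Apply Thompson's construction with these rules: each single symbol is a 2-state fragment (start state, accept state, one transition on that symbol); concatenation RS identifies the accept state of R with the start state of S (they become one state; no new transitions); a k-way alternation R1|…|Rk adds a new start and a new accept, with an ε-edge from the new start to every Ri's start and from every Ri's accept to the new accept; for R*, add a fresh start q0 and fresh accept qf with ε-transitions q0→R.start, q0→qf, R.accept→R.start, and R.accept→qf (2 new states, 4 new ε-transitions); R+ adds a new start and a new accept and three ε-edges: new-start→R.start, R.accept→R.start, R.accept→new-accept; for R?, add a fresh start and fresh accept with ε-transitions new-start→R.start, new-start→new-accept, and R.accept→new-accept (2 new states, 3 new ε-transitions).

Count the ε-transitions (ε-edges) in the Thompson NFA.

Building bottom-up:
Each of the 7 symbol leaves contributes 0 ε-transitions.
  1+ → 3 ε-transitions
  1+1 → 3 ε-transitions
  (1+1)* → 7 ε-transitions
  11 → 0 ε-transitions
  (11)? → 3 ε-transitions
  (11)?1 → 3 ε-transitions
  ((11)?1)* → 7 ε-transitions
  1 | (1+1)* | ((11)?1)* → 20 ε-transitions
  1(1 | (1+1)* | ((11)?1)*) → 20 ε-transitions

20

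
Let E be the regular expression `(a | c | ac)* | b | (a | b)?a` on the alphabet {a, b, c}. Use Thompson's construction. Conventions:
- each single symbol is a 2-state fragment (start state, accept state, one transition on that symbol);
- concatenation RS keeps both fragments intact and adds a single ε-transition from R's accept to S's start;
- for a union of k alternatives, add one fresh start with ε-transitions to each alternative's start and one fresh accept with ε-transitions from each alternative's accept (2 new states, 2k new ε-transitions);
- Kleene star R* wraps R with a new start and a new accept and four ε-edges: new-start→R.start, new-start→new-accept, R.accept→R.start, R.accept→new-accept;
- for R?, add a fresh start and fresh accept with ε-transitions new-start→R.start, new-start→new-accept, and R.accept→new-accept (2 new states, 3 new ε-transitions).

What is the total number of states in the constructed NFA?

26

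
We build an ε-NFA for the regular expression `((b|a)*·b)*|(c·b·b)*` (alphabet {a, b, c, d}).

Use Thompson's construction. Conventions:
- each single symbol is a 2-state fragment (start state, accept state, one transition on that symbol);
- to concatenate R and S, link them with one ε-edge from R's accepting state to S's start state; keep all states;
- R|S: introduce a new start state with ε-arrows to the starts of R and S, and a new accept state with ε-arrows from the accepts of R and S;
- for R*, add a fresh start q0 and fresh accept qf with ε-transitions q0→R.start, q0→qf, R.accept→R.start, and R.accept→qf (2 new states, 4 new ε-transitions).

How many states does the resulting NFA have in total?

22

Per subexpression:
Each of the 6 symbol leaves contributes a 2-state fragment.
  b|a : 6 states
  (b|a)* : 8 states
  (b|a)*·b : 10 states
  ((b|a)*·b)* : 12 states
  c·b·b : 6 states
  (c·b·b)* : 8 states
  ((b|a)*·b)*|(c·b·b)* : 22 states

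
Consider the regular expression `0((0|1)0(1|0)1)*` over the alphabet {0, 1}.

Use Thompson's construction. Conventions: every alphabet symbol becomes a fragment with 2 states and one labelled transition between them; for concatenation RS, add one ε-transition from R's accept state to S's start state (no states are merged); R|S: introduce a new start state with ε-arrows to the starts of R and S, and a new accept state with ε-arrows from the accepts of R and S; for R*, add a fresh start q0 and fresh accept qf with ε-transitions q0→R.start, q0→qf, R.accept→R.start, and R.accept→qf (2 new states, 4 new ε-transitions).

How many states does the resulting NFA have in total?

20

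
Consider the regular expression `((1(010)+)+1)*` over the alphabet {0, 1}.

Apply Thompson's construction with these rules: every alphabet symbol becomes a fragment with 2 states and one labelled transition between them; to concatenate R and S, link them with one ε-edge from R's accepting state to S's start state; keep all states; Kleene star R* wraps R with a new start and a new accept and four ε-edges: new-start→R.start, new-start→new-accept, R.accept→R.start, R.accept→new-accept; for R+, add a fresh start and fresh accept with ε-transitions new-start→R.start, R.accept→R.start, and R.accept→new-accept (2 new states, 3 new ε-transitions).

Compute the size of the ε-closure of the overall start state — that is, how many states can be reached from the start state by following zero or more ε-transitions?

4

Work bottom-up. For each fragment F, track |ε-closure(F.start)| and whether F's accept lies in that closure (i.e. whether F accepts ε). A single-symbol fragment has closure size 1 and does not accept ε.
  010 — same as the first factor's closure: |closure| = 1
  (010)+ — |closure| = 1 + 1 = 2 (the body doesn't accept ε, so the new accept is not reached)
  1(010)+ — same as the first factor's closure: |closure| = 1
  (1(010)+)+ — |closure| = 1 + 1 = 2 (the body doesn't accept ε, so the new accept is not reached)
  (1(010)+)+1 — |closure| equals the left operand's closure size = 2 (its accept is not ε-reachable, so the closure stops there)
  ((1(010)+)+1)* — |closure| = 1 (new start) + 2 (body) + 1 (new accept) = 4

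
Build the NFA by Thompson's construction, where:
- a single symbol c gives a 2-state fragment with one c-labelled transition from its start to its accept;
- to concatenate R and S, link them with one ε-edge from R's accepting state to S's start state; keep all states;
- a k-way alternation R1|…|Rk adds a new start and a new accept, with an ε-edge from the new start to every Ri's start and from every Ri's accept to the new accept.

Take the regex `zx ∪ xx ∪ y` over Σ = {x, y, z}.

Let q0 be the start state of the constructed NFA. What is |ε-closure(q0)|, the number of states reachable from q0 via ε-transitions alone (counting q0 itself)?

Work bottom-up. For each fragment F, track |ε-closure(F.start)| and whether F's accept lies in that closure (i.e. whether F accepts ε). A single-symbol fragment has closure size 1 and does not accept ε.
  zx : same as the first factor's closure: C = 1
  xx : same as the first factor's closure: C = 1
  zx ∪ xx ∪ y : C = 1 + 1 + 1 + 1 = 4 (the new accept is not ε-reachable since no branch accepts ε)

4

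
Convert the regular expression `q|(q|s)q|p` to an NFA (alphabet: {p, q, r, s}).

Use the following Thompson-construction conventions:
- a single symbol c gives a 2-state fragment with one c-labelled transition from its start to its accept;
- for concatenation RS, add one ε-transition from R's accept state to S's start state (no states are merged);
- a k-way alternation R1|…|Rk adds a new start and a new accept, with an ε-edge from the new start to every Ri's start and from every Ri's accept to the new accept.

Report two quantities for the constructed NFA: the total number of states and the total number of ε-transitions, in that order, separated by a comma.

14, 11

Building bottom-up:
Each of the 5 symbol leaves contributes 2 states and 0 ε-transitions.
  q|s → 6 states, 4 ε-transitions
  (q|s)q → 8 states, 5 ε-transitions
  q|(q|s)q|p → 14 states, 11 ε-transitions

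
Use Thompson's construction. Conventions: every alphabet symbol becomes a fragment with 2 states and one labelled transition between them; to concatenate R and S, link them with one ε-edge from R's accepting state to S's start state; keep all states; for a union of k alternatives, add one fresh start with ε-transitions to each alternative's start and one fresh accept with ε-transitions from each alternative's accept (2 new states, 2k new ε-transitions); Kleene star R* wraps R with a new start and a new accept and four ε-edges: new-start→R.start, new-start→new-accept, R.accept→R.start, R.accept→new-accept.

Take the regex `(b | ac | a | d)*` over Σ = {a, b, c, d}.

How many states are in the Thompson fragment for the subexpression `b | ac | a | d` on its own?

12

Fragment for `b | ac | a | d`:
Each of the 5 symbol leaves contributes a 2-state fragment.
  ac — 4 states
  b | ac | a | d — 12 states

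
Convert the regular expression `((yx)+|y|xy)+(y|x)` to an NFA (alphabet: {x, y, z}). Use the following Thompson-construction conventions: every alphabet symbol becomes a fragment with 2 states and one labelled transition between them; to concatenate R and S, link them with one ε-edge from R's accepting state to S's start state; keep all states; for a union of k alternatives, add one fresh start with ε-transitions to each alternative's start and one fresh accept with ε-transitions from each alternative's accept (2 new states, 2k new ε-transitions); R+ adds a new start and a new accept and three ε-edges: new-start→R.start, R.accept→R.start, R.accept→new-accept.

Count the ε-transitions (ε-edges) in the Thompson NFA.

Per subexpression:
Each of the 7 symbol leaves contributes 0 ε-transitions.
  yx : 1 ε-transition
  (yx)+ : 4 ε-transitions
  xy : 1 ε-transition
  (yx)+|y|xy : 11 ε-transitions
  ((yx)+|y|xy)+ : 14 ε-transitions
  y|x : 4 ε-transitions
  ((yx)+|y|xy)+(y|x) : 19 ε-transitions

19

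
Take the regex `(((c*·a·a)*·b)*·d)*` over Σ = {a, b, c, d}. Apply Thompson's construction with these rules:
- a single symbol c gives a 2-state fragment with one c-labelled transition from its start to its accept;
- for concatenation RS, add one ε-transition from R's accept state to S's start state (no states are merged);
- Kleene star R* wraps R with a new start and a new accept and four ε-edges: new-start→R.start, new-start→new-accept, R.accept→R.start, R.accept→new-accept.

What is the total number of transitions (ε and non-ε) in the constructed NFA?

25

Recursing over subexpressions:
Each of the 5 symbol leaves contributes 1 transition (1 symbol, 0 ε).
  c* = 5 transitions (1 symbol, 4 ε)
  c*·a·a = 9 transitions (3 symbol, 6 ε)
  (c*·a·a)* = 13 transitions (3 symbol, 10 ε)
  (c*·a·a)*·b = 15 transitions (4 symbol, 11 ε)
  ((c*·a·a)*·b)* = 19 transitions (4 symbol, 15 ε)
  ((c*·a·a)*·b)*·d = 21 transitions (5 symbol, 16 ε)
  (((c*·a·a)*·b)*·d)* = 25 transitions (5 symbol, 20 ε)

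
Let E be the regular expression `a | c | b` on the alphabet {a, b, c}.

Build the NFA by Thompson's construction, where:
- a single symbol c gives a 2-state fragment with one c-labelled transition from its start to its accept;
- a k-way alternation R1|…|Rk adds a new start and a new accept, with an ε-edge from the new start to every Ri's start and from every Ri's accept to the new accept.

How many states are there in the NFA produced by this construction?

8

Bottom-up over the parse tree:
Each of the 3 symbol leaves contributes a 2-state fragment.
  a | c | b : 8 states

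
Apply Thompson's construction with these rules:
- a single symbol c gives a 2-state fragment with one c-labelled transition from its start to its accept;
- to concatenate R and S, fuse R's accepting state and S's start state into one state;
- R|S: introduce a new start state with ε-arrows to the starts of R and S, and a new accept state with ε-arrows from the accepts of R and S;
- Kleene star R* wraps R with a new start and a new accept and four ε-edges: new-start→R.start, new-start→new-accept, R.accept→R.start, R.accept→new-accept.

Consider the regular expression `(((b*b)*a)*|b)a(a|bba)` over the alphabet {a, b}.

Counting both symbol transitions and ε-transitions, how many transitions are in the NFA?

29

By structural recursion:
Each of the 9 symbol leaves contributes 1 transition (1 symbol, 0 ε).
  b* : 5 transitions (1 symbol, 4 ε)
  b*b : 6 transitions (2 symbol, 4 ε)
  (b*b)* : 10 transitions (2 symbol, 8 ε)
  (b*b)*a : 11 transitions (3 symbol, 8 ε)
  ((b*b)*a)* : 15 transitions (3 symbol, 12 ε)
  ((b*b)*a)*|b : 20 transitions (4 symbol, 16 ε)
  bba : 3 transitions (3 symbol, 0 ε)
  a|bba : 8 transitions (4 symbol, 4 ε)
  (((b*b)*a)*|b)a(a|bba) : 29 transitions (9 symbol, 20 ε)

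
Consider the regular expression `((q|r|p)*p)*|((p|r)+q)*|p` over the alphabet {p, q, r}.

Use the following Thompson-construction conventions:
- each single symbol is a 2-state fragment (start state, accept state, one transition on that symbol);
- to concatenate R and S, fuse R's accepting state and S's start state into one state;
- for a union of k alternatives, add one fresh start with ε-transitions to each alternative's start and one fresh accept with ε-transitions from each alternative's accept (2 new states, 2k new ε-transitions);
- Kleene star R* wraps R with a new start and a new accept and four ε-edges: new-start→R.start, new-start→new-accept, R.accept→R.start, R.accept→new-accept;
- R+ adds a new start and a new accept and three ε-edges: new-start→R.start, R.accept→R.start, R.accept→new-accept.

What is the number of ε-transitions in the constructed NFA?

Recursing over subexpressions:
Each of the 8 symbol leaves contributes 0 ε-transitions.
  q|r|p = 6 ε-transitions
  (q|r|p)* = 10 ε-transitions
  (q|r|p)*p = 10 ε-transitions
  ((q|r|p)*p)* = 14 ε-transitions
  p|r = 4 ε-transitions
  (p|r)+ = 7 ε-transitions
  (p|r)+q = 7 ε-transitions
  ((p|r)+q)* = 11 ε-transitions
  ((q|r|p)*p)*|((p|r)+q)*|p = 31 ε-transitions

31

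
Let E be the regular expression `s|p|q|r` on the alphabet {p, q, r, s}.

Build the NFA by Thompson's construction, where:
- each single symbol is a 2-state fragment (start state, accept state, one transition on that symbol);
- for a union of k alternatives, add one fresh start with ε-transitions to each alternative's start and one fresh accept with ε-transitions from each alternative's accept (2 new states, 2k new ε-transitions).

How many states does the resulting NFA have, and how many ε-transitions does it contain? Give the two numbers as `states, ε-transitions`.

10, 8

Bottom-up over the parse tree:
Each of the 4 symbol leaves contributes 2 states and 0 ε-transitions.
  s|p|q|r — 10 states, 8 ε-transitions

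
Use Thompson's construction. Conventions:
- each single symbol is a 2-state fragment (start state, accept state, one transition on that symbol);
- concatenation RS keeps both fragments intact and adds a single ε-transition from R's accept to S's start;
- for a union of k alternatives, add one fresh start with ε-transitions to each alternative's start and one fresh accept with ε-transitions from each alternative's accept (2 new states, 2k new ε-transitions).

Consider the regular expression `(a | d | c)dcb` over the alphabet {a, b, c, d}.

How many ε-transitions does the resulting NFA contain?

9

By structural recursion:
Each of the 6 symbol leaves contributes 0 ε-transitions.
  a | d | c — 6 ε-transitions
  (a | d | c)dcb — 9 ε-transitions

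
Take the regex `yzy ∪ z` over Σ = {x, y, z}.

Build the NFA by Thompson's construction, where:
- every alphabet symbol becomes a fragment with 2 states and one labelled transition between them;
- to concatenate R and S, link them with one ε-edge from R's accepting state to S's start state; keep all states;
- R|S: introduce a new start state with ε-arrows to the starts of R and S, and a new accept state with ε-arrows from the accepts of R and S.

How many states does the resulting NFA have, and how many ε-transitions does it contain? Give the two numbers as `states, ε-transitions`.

10, 6

By structural recursion:
Each of the 4 symbol leaves contributes 2 states and 0 ε-transitions.
  yzy → 6 states, 2 ε-transitions
  yzy ∪ z → 10 states, 6 ε-transitions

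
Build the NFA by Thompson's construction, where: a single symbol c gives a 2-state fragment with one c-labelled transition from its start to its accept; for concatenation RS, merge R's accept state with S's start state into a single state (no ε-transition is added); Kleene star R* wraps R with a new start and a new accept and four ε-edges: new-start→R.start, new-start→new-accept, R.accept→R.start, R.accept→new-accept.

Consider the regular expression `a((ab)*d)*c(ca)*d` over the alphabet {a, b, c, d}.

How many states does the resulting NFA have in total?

Recursing over subexpressions:
Each of the 8 symbol leaves contributes a 2-state fragment.
  ab = 3 states
  (ab)* = 5 states
  (ab)*d = 6 states
  ((ab)*d)* = 8 states
  ca = 3 states
  (ca)* = 5 states
  a((ab)*d)*c(ca)*d = 15 states

15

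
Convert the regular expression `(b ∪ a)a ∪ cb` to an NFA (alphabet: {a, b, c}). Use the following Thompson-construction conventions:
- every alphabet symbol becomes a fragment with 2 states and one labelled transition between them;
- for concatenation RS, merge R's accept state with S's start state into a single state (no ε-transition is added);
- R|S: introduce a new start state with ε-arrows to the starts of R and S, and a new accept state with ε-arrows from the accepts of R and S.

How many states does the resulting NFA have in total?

12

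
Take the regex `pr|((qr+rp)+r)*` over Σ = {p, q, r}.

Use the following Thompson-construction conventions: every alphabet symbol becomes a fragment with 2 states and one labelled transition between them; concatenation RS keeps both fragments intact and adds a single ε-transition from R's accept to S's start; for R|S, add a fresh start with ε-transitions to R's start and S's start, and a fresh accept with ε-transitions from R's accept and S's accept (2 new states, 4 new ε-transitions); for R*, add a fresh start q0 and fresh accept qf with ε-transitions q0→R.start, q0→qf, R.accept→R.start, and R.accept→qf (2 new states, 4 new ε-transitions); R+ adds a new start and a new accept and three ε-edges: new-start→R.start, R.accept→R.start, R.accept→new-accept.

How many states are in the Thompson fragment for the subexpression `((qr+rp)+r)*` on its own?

16

Fragment for `((qr+rp)+r)*`:
Each of the 5 symbol leaves contributes a 2-state fragment.
  r+ : 4 states
  qr+rp : 10 states
  (qr+rp)+ : 12 states
  (qr+rp)+r : 14 states
  ((qr+rp)+r)* : 16 states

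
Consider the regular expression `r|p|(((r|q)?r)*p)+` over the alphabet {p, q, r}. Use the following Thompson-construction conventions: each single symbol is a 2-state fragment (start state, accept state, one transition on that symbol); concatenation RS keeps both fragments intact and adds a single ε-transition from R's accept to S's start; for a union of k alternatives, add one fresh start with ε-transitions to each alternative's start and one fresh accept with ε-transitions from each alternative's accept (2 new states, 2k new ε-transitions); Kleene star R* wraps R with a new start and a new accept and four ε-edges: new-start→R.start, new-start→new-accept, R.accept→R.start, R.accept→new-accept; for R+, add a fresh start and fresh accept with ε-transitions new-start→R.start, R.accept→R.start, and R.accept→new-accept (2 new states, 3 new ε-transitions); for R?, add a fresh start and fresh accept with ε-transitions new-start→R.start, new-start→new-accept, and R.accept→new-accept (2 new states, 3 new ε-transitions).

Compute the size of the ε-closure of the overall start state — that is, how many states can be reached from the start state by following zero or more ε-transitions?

Compute the ε-closure size of each fragment's start state recursively; a symbol fragment's start has no outgoing ε-edge, so its closure is just itself (size 1).
  r|q → new start ε-reaches every alternative's start; none of them accept ε, so the new accept is not reached: |closure| = 1 + 1 + 1 = 3
  (r|q)? → new start has ε-edges to the inner start and to the new accept, so |closure| = 2 + 3 = 5
  (r|q)?r → |closure| = 5 + 1 = 6 (closure spills across the concat boundary because the left factor accepts ε)
  ((r|q)?r)* → |closure| = 1 (new start) + 6 (body) + 1 (new accept) = 8
  ((r|q)?r)*p → |closure| = 8 + 1 = 9 (closure spills across the concat boundary because the left factor accepts ε)
  (((r|q)?r)*p)+ → |closure| = 1 + 9 = 10 (the body doesn't accept ε, so the new accept is not reached)
  r|p|(((r|q)?r)*p)+ → new start ε-reaches every alternative's start; none of them accept ε, so the new accept is not reached: |closure| = 1 + 1 + 1 + 10 = 13

13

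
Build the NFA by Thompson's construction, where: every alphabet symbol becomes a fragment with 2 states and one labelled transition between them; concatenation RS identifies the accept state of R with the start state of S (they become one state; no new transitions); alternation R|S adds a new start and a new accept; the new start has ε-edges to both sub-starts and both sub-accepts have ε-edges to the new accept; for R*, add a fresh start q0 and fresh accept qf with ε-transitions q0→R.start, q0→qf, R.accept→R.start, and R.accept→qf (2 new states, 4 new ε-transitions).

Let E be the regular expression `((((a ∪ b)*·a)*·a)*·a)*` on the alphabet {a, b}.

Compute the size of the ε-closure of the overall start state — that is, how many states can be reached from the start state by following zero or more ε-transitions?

11

Compute the ε-closure size of each fragment's start state recursively; a symbol fragment's start has no outgoing ε-edge, so its closure is just itself (size 1).
  a ∪ b → new start ε-reaches every alternative's start; none of them accept ε, so the new accept is not reached: C = 1 + 1 + 1 = 3
  (a ∪ b)* → the star's fresh start ε-reaches both the body's start and the fresh accept: C = 2 + 3 = 5
  (a ∪ b)*·a → C = 5 + (1−1) = 5 (closure spills across the concat boundary because the left factor accepts ε)
  ((a ∪ b)*·a)* → C = 1 (new start) + 5 (body) + 1 (new accept) = 7
  ((a ∪ b)*·a)*·a → the left operand accepts ε, so the closure extends into the next operand (the shared merged state is already counted); C = 7 + (1−1) = 7
  (((a ∪ b)*·a)*·a)* → new start has ε-edges to the inner start and to the new accept, so C = 2 + 7 = 9
  (((a ∪ b)*·a)*·a)*·a → the left operand accepts ε, so the closure extends into the next operand (the shared merged state is already counted); C = 9 + (1−1) = 9
  ((((a ∪ b)*·a)*·a)*·a)* → the star's fresh start ε-reaches both the body's start and the fresh accept: C = 2 + 9 = 11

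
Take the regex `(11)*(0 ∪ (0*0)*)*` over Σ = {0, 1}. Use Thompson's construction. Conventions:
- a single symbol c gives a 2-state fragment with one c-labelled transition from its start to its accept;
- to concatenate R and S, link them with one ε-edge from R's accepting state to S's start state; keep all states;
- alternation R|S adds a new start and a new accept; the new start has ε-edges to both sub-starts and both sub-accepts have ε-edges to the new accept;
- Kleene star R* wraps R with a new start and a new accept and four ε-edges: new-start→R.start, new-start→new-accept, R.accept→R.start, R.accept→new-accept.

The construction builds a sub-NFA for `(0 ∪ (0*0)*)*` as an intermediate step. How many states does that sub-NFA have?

14

Fragment for `(0 ∪ (0*0)*)*`:
Each of the 3 symbol leaves contributes a 2-state fragment.
  0* — 4 states
  0*0 — 6 states
  (0*0)* — 8 states
  0 ∪ (0*0)* — 12 states
  (0 ∪ (0*0)*)* — 14 states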